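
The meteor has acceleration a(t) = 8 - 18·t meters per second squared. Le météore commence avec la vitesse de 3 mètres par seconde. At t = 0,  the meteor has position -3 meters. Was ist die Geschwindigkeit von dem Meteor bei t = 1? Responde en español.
Partiendo de la aceleración a(t) = 8 - 18·t, tomamos 1 integral. La antiderivada de la aceleración es la velocidad. Usando v(0) = 3, obtenemos v(t) = -9·t^2 + 8·t + 3. Usando v(t) = -9·t^2 + 8·t + 3 y sustituyendo t = 1, encontramos v = 2.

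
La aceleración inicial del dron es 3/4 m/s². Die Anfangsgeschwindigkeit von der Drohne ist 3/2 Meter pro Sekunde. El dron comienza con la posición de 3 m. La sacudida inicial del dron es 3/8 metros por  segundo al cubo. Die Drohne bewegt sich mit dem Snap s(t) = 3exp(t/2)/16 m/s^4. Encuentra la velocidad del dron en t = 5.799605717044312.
Debemos encontrar la antiderivada de nuestra ecuación del snap s(t) = 3·exp(t/2)/16 3 veces. La antiderivada del snap, con j(0) = 3/8, da la sacudida: j(t) = 3·exp(t/2)/8. La integral de la sacudida es la aceleración. Usando a(0) = 3/4, obtenemos a(t) = 3·exp(t/2)/4. Tomando ∫a(t)dt y aplicando v(0) = 3/2, encontramos v(t) = 3·exp(t/2)/2. Usando v(t) = 3·exp(t/2)/2 y sustituyendo t = 5.799605717044312, encontramos v = 27.2558442670651.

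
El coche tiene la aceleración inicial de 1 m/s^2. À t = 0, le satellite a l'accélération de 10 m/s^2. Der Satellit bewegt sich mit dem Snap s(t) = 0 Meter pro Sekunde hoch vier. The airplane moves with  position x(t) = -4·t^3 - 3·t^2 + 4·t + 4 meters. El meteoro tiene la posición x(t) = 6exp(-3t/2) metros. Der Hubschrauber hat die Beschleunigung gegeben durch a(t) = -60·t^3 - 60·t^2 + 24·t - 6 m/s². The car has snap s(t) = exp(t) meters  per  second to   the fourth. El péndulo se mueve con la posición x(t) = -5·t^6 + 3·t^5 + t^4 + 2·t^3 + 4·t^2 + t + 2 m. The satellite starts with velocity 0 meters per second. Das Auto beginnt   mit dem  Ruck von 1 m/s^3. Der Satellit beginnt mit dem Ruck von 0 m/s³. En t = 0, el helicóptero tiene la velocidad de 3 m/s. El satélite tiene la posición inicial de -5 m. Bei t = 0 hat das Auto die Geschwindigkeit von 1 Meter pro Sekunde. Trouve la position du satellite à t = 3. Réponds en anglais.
To find the answer, we compute 4 integrals of s(t) = 0. Finding the integral of s(t) and using j(0) = 0: j(t) = 0. The integral of jerk, with a(0) = 10, gives acceleration: a(t) = 10. The integral of acceleration, with v(0) = 0, gives velocity: v(t) = 10·t. Integrating velocity and using the initial condition x(0) = -5, we get x(t) = 5·t^2 - 5. From the given position equation x(t) = 5·t^2 - 5, we substitute t = 3 to get x = 40.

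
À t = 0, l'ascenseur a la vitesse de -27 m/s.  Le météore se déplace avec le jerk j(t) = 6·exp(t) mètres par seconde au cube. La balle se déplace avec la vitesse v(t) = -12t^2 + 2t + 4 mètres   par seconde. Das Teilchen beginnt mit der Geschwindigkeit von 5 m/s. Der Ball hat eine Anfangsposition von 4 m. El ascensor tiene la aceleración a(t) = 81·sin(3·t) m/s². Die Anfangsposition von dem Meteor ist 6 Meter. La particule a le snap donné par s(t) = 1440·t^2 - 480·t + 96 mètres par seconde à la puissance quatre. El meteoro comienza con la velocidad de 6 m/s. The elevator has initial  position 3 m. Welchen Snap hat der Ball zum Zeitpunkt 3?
Ausgehend von der Geschwindigkeit v(t) = -12·t^2 + 2·t + 4, nehmen wir 3 Ableitungen. Mit d/dt von v(t) finden wir a(t) = 2 - 24·t. Mit d/dt von a(t) finden wir j(t) = -24. Die Ableitung von dem Ruck ergibt den Snap: s(t) = 0. Mit s(t) = 0 und Einsetzen von t = 3, finden wir s = 0.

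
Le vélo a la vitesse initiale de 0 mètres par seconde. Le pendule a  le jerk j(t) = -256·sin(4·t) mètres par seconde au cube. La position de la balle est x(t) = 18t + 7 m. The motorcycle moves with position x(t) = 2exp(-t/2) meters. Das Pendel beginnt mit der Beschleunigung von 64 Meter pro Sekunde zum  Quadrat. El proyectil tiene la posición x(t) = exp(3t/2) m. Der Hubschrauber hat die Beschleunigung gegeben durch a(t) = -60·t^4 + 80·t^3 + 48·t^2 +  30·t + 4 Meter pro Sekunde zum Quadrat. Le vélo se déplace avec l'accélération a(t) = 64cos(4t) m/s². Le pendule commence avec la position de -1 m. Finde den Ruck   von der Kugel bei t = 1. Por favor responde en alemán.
Ausgehend von der Position x(t) = 18·t + 7, nehmen wir 3 Ableitungen. Durch Ableiten von der Position erhalten wir die Geschwindigkeit: v(t) = 18. Durch Ableiten von der Geschwindigkeit erhalten wir die Beschleunigung: a(t) = 0. Mit d/dt von a(t) finden wir j(t) = 0. Aus der Gleichung für den Ruck j(t) = 0, setzen wir t = 1 ein und erhalten j = 0.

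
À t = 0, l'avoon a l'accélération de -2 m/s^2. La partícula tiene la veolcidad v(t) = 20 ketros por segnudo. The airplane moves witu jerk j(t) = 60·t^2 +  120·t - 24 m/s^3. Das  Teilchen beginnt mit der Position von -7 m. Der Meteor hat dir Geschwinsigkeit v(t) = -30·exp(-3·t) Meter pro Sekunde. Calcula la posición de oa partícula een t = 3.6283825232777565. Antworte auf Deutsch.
Ausgehend von der Geschwindigkeit v(t) = 20, nehmen wir 1 Integral. Mit ∫v(t)dt und Anwendung von x(0) = -7, finden wir x(t) = 20·t - 7. Mit x(t) = 20·t - 7 und Einsetzen von t = 3.6283825232777565, finden wir x = 65.5676504655551.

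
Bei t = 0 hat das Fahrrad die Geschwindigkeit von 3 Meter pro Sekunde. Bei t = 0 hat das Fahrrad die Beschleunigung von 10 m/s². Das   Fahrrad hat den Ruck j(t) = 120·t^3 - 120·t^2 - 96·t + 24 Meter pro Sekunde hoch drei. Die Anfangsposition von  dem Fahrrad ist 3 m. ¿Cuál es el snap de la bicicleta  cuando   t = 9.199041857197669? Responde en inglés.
To solve this, we need to take 1 derivative of our jerk equation j(t) = 120·t^3 - 120·t^2 - 96·t + 24. Taking d/dt of j(t), we find s(t) = 360·t^2 - 240·t - 96. We have snap s(t) = 360·t^2 - 240·t - 96. Substituting t = 9.199041857197669: s(9.199041857197669) = 28160.2835468435.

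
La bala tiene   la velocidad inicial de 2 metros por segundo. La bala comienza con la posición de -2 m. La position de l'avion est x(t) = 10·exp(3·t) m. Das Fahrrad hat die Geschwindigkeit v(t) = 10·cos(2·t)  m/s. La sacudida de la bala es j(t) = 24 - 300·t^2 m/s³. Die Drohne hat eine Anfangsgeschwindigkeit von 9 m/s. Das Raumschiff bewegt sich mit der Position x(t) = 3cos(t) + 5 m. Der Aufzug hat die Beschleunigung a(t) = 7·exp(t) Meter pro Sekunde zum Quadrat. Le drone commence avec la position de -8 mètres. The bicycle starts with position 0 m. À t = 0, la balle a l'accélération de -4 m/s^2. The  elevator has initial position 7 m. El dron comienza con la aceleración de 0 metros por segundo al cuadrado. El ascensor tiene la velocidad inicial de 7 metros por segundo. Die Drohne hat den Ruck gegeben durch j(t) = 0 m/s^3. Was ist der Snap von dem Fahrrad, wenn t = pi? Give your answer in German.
Um dies zu lösen, müssen wir 3 Ableitungen unserer Gleichung für die Geschwindigkeit v(t) = 10·cos(2·t) nehmen. Die Ableitung von der Geschwindigkeit ergibt die Beschleunigung: a(t) = -20·sin(2·t). Die Ableitung von der Beschleunigung ergibt den Ruck: j(t) = -40·cos(2·t). Durch Ableiten von dem Ruck erhalten wir den Snap: s(t) = 80·sin(2·t). Mit s(t) = 80·sin(2·t) und Einsetzen von t = pi, finden wir s = 0.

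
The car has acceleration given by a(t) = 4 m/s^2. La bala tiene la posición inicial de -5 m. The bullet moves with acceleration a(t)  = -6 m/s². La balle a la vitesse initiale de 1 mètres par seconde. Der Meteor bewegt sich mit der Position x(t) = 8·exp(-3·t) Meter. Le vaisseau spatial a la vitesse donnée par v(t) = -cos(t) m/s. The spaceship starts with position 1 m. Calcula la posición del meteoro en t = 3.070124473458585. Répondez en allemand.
Aus der Gleichung für die Position x(t) = 8·exp(-3·t), setzen wir t = 3.070124473458585 ein und erhalten x = 0.000799973561717215.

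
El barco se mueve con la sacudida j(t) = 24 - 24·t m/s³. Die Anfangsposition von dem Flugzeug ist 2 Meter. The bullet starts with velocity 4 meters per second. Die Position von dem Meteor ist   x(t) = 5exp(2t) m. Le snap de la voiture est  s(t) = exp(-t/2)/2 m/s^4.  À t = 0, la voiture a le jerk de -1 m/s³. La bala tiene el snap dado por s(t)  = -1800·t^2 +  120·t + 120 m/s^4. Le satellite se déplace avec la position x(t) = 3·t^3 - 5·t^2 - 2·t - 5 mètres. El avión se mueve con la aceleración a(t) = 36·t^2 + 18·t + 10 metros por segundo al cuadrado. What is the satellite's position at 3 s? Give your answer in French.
Nous avons la position x(t) = 3·t^3 - 5·t^2 - 2·t - 5. En substituant t = 3: x(3) = 25.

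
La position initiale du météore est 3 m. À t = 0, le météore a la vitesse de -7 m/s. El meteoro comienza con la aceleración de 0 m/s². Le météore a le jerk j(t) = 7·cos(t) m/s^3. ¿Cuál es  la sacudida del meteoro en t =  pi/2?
Usando j(t) = 7·cos(t) y sustituyendo t = pi/2, encontramos j = 0.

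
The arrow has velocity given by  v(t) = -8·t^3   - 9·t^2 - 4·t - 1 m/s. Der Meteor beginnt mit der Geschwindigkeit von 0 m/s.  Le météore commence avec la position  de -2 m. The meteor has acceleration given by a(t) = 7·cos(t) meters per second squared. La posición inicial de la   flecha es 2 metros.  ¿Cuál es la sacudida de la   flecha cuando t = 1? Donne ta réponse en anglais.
To solve this, we need to take 2 derivatives of our velocity equation v(t) = -8·t^3 - 9·t^2 - 4·t - 1. Differentiating velocity, we get acceleration: a(t) = -24·t^2 - 18·t - 4. The derivative of acceleration gives jerk: j(t) = -48·t - 18. We have jerk j(t) = -48·t - 18. Substituting t = 1: j(1) = -66.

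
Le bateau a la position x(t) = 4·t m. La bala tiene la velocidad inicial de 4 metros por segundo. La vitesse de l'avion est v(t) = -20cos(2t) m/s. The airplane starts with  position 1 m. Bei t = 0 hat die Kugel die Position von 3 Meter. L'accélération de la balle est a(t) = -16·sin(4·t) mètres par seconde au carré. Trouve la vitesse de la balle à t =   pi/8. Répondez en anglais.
To find the answer, we compute 1 integral of a(t) = -16·sin(4·t). Taking ∫a(t)dt and applying v(0) = 4, we find v(t) = 4·cos(4·t). Using v(t) = 4·cos(4·t) and substituting t = pi/8, we find v = 0.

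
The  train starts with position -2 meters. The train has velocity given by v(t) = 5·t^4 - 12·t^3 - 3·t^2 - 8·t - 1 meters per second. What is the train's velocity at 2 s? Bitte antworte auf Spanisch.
Usando v(t) = 5·t^4 - 12·t^3 - 3·t^2 - 8·t - 1 y sustituyendo t = 2, encontramos v = -45.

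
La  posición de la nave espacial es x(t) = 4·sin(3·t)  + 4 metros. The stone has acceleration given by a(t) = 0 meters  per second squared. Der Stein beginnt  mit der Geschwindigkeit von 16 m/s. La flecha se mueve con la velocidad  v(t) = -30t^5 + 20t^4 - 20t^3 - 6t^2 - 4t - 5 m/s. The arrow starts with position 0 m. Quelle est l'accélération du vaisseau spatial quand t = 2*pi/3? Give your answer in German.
Wir müssen unsere Gleichung für die Position x(t) = 4·sin(3·t) + 4 2-mal ableiten. Durch Ableiten von der Position erhalten wir die Geschwindigkeit: v(t) = 12·cos(3·t). Durch Ableiten von der Geschwindigkeit erhalten wir die Beschleunigung: a(t) = -36·sin(3·t). Aus der Gleichung für die Beschleunigung a(t) = -36·sin(3·t), setzen wir t = 2*pi/3 ein und erhalten a = 0.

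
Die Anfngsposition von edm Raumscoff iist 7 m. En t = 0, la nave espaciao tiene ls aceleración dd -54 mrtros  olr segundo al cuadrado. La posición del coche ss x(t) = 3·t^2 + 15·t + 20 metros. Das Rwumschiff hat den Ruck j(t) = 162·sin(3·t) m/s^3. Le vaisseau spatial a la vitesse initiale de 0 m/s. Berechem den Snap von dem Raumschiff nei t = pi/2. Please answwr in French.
En partant du jerk j(t) = 162·sin(3·t), nous prenons 1 dérivée. En dérivant le jerk, nous obtenons le snap: s(t) = 486·cos(3·t). En utilisant s(t) = 486·cos(3·t) et en substituant t = pi/2, nous trouvons s = 0.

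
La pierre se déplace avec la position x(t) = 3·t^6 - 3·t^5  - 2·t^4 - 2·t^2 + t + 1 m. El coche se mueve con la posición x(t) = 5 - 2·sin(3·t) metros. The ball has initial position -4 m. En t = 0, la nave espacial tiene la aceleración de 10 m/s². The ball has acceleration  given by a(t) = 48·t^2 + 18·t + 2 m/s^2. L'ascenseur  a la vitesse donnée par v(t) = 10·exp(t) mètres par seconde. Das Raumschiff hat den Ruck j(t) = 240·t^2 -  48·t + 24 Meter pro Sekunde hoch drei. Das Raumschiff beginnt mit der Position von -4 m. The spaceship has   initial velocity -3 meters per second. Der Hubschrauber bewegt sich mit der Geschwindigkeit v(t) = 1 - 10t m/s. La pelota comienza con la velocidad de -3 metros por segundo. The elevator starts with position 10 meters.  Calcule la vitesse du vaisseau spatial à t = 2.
En partant du jerk j(t) = 240·t^2 - 48·t + 24, nous prenons 2 primitives. En intégrant le jerk et en utilisant la condition initiale a(0) = 10, nous obtenons a(t) = 80·t^3 - 24·t^2 + 24·t + 10. En intégrant l'accélération et en utilisant la condition initiale v(0) = -3, nous obtenons v(t) = 20·t^4 - 8·t^3 + 12·t^2 + 10·t - 3. De l'équation de la vitesse v(t) = 20·t^4 - 8·t^3 + 12·t^2 + 10·t - 3, nous substituons t = 2 pour obtenir v = 321.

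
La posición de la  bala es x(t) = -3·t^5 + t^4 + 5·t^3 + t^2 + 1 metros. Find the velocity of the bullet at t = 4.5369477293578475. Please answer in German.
Um dies zu lösen, müssen wir 1 Ableitung unserer Gleichung für die Position x(t) = -3·t^5 + t^4 + 5·t^3 + t^2 + 1 nehmen. Die Ableitung von der Position ergibt die Geschwindigkeit: v(t) = -15·t^4 + 4·t^3 + 15·t^2 + 2·t. Mit v(t) = -15·t^4 + 4·t^3 + 15·t^2 + 2·t und Einsetzen von t = 4.5369477293578475, finden wir v = -5664.06628144158.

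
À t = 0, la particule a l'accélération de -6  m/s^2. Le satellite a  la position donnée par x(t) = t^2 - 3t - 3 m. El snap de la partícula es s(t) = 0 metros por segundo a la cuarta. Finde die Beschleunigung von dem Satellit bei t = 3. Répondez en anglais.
We must differentiate our position equation x(t) = t^2 - 3·t - 3 2 times. Differentiating position, we get velocity: v(t) = 2·t - 3. Taking d/dt of v(t), we find a(t) = 2. We have acceleration a(t) = 2. Substituting t = 3: a(3) = 2.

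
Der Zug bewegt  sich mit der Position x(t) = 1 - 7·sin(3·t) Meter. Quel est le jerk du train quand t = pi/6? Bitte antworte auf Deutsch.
Um dies zu lösen, müssen wir 3 Ableitungen unserer Gleichung für die Position x(t) = 1 - 7·sin(3·t) nehmen. Die Ableitung von der Position ergibt die Geschwindigkeit: v(t) = -21·cos(3·t). Mit d/dt von v(t) finden wir a(t) = 63·sin(3·t). Mit d/dt von a(t) finden wir j(t) = 189·cos(3·t). Aus der Gleichung für den Ruck j(t) = 189·cos(3·t), setzen wir t = pi/6 ein und erhalten j = 0.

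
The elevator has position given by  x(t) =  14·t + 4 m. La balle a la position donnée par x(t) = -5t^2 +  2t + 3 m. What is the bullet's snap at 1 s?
We must differentiate our position equation x(t) = -5·t^2 + 2·t + 3 4 times. The derivative of position gives velocity: v(t) = 2 - 10·t. Differentiating velocity, we get acceleration: a(t) = -10. Taking d/dt of a(t), we find j(t) = 0. Differentiating jerk, we get snap: s(t) = 0. Using s(t) = 0 and substituting t = 1, we find s = 0.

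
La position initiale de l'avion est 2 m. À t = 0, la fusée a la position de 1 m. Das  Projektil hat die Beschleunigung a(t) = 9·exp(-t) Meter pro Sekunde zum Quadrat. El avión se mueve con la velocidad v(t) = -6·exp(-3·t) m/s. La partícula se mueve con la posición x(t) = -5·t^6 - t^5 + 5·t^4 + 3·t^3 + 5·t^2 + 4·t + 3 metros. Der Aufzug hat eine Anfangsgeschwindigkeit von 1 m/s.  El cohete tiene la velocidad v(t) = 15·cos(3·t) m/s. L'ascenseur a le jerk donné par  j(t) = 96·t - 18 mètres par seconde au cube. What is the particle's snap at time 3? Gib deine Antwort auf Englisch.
To solve this, we need to take 4 derivatives of our position equation x(t) = -5·t^6 - t^5 + 5·t^4 + 3·t^3 + 5·t^2 + 4·t + 3. The derivative of position gives velocity: v(t) = -30·t^5 - 5·t^4 + 20·t^3 + 9·t^2 + 10·t + 4. Differentiating velocity, we get acceleration: a(t) = -150·t^4 - 20·t^3 + 60·t^2 + 18·t + 10. The derivative of acceleration gives jerk: j(t) = -600·t^3 - 60·t^2 + 120·t + 18. Differentiating jerk, we get snap: s(t) = -1800·t^2 - 120·t + 120. We have snap s(t) = -1800·t^2 - 120·t + 120. Substituting t = 3: s(3) = -16440.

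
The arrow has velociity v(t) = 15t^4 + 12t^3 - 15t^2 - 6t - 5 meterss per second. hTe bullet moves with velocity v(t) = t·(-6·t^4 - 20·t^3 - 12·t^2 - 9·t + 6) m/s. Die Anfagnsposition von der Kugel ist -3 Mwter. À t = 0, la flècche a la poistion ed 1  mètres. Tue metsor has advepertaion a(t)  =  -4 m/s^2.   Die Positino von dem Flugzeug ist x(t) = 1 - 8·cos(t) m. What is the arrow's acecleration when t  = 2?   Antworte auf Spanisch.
Debemos derivar nuestra ecuación de la velocidad v(t) = 15·t^4 + 12·t^3 - 15·t^2 - 6·t - 5 1 vez. Tomando d/dt de v(t), encontramos a(t) = 60·t^3 + 36·t^2 - 30·t - 6. Usando a(t) = 60·t^3 + 36·t^2 - 30·t - 6 y sustituyendo t = 2, encontramos a = 558.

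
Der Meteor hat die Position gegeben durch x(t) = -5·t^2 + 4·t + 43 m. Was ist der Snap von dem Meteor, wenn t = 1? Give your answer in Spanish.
Para resolver esto, necesitamos tomar 4 derivadas de nuestra ecuación de la posición x(t) = -5·t^2 + 4·t + 43. La derivada de la posición da la velocidad: v(t) = 4 - 10·t. Tomando d/dt de v(t), encontramos a(t) = -10. Tomando d/dt de a(t), encontramos j(t) = 0. Tomando d/dt de j(t), encontramos s(t) = 0. De la ecuación del snap s(t) = 0, sustituimos t = 1 para obtener s = 0.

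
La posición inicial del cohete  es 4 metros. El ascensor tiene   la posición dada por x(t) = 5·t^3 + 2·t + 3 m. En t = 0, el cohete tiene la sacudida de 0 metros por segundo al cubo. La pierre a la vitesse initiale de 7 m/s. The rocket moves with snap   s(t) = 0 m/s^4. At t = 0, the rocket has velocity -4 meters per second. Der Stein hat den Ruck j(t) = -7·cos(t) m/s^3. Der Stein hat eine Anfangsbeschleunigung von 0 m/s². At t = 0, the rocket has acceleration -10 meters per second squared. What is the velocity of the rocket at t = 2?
To find the answer, we compute 3 integrals of s(t) = 0. Finding the integral of s(t) and using j(0) = 0: j(t) = 0. Taking ∫j(t)dt and applying a(0) = -10, we find a(t) = -10. The integral of acceleration is velocity. Using v(0) = -4, we get v(t) = -10·t - 4. Using v(t) = -10·t - 4 and substituting t = 2, we find v = -24.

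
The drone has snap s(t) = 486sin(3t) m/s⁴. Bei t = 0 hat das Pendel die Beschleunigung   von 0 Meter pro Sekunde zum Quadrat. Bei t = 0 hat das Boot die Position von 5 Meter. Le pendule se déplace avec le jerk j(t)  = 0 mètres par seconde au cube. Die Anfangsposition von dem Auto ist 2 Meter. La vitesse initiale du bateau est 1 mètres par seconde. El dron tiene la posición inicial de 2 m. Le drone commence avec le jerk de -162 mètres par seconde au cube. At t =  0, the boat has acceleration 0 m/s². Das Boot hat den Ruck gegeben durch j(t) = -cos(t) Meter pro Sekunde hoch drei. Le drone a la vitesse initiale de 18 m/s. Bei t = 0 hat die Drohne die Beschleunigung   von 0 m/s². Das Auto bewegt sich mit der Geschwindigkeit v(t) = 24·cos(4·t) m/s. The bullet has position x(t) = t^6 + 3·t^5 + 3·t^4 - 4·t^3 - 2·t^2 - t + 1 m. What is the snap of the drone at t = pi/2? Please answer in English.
Using s(t) = 486·sin(3·t) and substituting t = pi/2, we find s = -486.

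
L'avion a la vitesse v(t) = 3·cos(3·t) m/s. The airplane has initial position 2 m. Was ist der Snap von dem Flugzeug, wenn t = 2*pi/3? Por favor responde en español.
Debemos derivar nuestra ecuación de la velocidad v(t) = 3·cos(3·t) 3 veces. Tomando d/dt de v(t), encontramos a(t) = -9·sin(3·t). La derivada de la aceleración da la sacudida: j(t) = -27·cos(3·t). La derivada de la sacudida da el snap: s(t) = 81·sin(3·t). Tenemos el snap s(t) = 81·sin(3·t). Sustituyendo t = 2*pi/3: s(2*pi/3) = 0.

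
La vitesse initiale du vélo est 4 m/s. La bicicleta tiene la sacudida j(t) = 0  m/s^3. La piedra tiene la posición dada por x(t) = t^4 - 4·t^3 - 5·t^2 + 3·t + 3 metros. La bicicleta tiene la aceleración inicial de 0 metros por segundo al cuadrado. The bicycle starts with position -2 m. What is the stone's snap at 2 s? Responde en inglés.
We must differentiate our position equation x(t) = t^4 - 4·t^3 - 5·t^2 + 3·t + 3 4 times. Taking d/dt of x(t), we find v(t) = 4·t^3 - 12·t^2 - 10·t + 3. The derivative of velocity gives acceleration: a(t) = 12·t^2 - 24·t - 10. Differentiating acceleration, we get jerk: j(t) = 24·t - 24. Differentiating jerk, we get snap: s(t) = 24. Using s(t) = 24 and substituting t = 2, we find s = 24.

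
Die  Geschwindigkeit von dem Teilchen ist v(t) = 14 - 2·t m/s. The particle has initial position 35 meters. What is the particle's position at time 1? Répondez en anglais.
To find the answer, we compute 1 integral of v(t) = 14 - 2·t. Finding the integral of v(t) and using x(0) = 35: x(t) = -t^2 + 14·t + 35. From the given position equation x(t) = -t^2 + 14·t + 35, we substitute t = 1 to get x = 48.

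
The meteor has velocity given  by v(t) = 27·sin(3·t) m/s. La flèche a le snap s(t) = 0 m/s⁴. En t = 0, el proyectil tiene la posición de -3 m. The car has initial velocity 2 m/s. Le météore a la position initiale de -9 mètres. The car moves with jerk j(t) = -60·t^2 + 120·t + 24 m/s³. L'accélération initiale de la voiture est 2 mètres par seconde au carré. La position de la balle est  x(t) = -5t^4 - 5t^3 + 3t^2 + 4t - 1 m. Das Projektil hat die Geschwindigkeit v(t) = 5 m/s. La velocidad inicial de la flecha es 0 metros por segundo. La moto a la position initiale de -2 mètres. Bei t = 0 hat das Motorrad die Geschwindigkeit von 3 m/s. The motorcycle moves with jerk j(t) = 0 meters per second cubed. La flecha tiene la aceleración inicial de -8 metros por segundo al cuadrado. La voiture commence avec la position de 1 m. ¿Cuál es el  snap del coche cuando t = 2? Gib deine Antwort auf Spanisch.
Debemos derivar nuestra ecuación de la sacudida j(t) = -60·t^2 + 120·t + 24 1 vez. La derivada de la sacudida da el snap: s(t) = 120 - 120·t. Usando s(t) = 120 - 120·t y sustituyendo t = 2, encontramos s = -120.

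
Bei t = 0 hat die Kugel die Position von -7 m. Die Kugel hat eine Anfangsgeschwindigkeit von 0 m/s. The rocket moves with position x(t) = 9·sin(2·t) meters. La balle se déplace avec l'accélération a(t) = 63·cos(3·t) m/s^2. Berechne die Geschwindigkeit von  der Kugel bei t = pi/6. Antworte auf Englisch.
We must find the integral of our acceleration equation a(t) = 63·cos(3·t) 1 time. The integral of acceleration is velocity. Using v(0) = 0, we get v(t) = 21·sin(3·t). From the given velocity equation v(t) = 21·sin(3·t), we substitute t = pi/6 to get v = 21.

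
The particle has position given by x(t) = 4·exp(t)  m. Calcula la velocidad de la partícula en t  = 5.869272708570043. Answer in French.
En partant de la position x(t) = 4·exp(t), nous prenons 1 dérivée. En dérivant la position, nous obtenons la vitesse: v(t) = 4·exp(t). En utilisant v(t) = 4·exp(t) et en substituant t = 5.869272708570043, nous trouvons v = 1415.96572675254.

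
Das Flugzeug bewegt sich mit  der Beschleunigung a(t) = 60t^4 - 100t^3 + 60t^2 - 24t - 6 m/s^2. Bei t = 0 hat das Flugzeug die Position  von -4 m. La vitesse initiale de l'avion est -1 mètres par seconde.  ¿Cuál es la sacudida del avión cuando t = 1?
Para resolver esto, necesitamos tomar 1 derivada de nuestra ecuación de la aceleración a(t) = 60·t^4 - 100·t^3 + 60·t^2 - 24·t - 6. Tomando d/dt de a(t), encontramos j(t) = 240·t^3 - 300·t^2 + 120·t - 24. Usando j(t) = 240·t^3 - 300·t^2 + 120·t - 24 y sustituyendo t = 1, encontramos j = 36.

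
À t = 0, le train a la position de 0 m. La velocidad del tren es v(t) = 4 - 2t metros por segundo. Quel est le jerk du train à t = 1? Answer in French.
Nous devons dériver notre équation de la vitesse v(t) = 4 - 2·t 2 fois. En prenant d/dt de v(t), nous trouvons a(t) = -2. En dérivant l'accélération, nous obtenons le jerk: j(t) = 0. Nous avons le jerk j(t) = 0. En substituant t = 1: j(1) = 0.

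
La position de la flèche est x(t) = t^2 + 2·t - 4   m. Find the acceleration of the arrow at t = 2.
We must differentiate our position equation x(t) = t^2 + 2·t - 4 2 times. Differentiating position, we get velocity: v(t) = 2·t + 2. Differentiating velocity, we get acceleration: a(t) = 2. Using a(t) = 2 and substituting t = 2, we find a = 2.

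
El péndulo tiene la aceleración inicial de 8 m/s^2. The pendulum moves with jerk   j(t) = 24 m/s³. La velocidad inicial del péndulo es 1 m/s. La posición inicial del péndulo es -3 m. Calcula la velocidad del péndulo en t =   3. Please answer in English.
To solve this, we need to take 2 antiderivatives of our jerk equation j(t) = 24. The integral of jerk is acceleration. Using a(0) = 8, we get a(t) = 24·t + 8. The integral of acceleration, with v(0) = 1, gives velocity: v(t) = 12·t^2 + 8·t + 1. We have velocity v(t) = 12·t^2 + 8·t + 1. Substituting t = 3: v(3) = 133.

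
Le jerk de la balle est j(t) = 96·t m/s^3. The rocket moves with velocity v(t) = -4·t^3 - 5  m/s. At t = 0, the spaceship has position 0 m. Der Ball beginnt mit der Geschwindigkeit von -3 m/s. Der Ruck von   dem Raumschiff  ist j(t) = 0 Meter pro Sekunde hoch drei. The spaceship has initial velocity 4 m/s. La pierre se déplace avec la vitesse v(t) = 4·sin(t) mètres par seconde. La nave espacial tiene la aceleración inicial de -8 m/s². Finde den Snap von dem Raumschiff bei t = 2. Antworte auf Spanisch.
Para resolver esto, necesitamos tomar 1 derivada de nuestra ecuación de la sacudida j(t) = 0. Tomando d/dt de j(t), encontramos s(t) = 0. De la ecuación del snap s(t) = 0, sustituimos t = 2 para obtener s = 0.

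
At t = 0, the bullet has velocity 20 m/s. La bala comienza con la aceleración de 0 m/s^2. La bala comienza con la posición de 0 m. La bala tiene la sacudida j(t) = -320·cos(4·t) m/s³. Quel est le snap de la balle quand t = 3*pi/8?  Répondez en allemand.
Ausgehend von dem Ruck j(t) = -320·cos(4·t), nehmen wir 1 Ableitung. Mit d/dt von j(t) finden wir s(t) = 1280·sin(4·t). Wir haben den Snap s(t) = 1280·sin(4·t). Durch Einsetzen von t = 3*pi/8: s(3*pi/8) = -1280.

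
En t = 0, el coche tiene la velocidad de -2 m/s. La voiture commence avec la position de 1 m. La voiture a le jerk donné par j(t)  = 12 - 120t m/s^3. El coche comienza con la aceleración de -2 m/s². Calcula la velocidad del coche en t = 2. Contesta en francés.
Nous devons intégrer notre équation du jerk j(t) = 12 - 120·t 2 fois. En intégrant le jerk et en utilisant la condition initiale a(0) = -2, nous obtenons a(t) = -60·t^2 + 12·t - 2. La primitive de l'accélération, avec v(0) = -2, donne la vitesse: v(t) = -20·t^3 + 6·t^2 - 2·t - 2. En utilisant v(t) = -20·t^3 + 6·t^2 - 2·t - 2 et en substituant t = 2, nous trouvons v = -142.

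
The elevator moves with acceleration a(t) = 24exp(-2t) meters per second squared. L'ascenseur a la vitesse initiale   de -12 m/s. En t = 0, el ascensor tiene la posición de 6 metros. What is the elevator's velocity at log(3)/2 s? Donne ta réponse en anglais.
To find the answer, we compute 1 antiderivative of a(t) = 24·exp(-2·t). Taking ∫a(t)dt and applying v(0) = -12, we find v(t) = -12·exp(-2·t). Using v(t) = -12·exp(-2·t) and substituting t = log(3)/2, we find v = -4.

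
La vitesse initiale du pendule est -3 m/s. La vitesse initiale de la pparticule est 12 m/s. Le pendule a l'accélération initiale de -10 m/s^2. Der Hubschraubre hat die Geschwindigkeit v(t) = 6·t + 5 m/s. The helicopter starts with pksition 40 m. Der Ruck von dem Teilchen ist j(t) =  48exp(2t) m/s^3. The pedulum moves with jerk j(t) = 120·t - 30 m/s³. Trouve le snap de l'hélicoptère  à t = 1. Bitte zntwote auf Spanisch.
Para resolver esto, necesitamos tomar 3 derivadas de nuestra ecuación de la velocidad v(t) = 6·t + 5. Derivando la velocidad, obtenemos la aceleración: a(t) = 6. La derivada de la aceleración da la sacudida: j(t) = 0. Derivando la sacudida, obtenemos el snap: s(t) = 0. Usando s(t) = 0 y sustituyendo t = 1, encontramos s = 0.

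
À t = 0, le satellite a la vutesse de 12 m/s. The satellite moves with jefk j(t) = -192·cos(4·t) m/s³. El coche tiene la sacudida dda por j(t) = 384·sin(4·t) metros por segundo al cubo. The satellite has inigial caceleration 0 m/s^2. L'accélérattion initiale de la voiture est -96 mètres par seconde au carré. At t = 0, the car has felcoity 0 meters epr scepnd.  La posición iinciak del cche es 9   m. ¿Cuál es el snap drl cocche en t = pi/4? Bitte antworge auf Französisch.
Pour résoudre ceci, nous devons prendre 1 dérivée de notre équation du jerk j(t) = 384·sin(4·t). La dérivée du jerk donne le snap: s(t) = 1536·cos(4·t). En utilisant s(t) = 1536·cos(4·t) et en substituant t = pi/4, nous trouvons s = -1536.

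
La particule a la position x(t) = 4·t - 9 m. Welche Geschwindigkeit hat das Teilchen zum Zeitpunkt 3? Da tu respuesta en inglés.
Starting from position x(t) = 4·t - 9, we take 1 derivative. Differentiating position, we get velocity: v(t) = 4. We have velocity v(t) = 4. Substituting t = 3: v(3) = 4.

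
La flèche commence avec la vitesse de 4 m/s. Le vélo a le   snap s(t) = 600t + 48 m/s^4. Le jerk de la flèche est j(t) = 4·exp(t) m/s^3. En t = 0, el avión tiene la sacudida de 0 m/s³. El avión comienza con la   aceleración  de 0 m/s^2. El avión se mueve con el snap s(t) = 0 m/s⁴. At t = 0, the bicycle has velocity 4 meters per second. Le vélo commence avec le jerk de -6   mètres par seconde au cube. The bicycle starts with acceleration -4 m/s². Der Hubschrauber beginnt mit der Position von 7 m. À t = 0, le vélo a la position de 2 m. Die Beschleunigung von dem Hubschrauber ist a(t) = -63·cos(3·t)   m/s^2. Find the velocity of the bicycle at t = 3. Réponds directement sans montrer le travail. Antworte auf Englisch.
The answer is 2206.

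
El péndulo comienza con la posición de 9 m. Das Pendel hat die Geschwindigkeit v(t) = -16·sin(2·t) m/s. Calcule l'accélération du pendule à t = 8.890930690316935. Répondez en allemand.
Um dies zu lösen, müssen wir 1 Ableitung unserer Gleichung für die Geschwindigkeit v(t) = -16·sin(2·t) nehmen. Die Ableitung von der Geschwindigkeit ergibt die Beschleunigung: a(t) = -32·cos(2·t). Wir haben die Beschleunigung a(t) = -32·cos(2·t). Durch Einsetzen von t = 8.890930690316935: a(8.890930690316935) = -15.4286496369364.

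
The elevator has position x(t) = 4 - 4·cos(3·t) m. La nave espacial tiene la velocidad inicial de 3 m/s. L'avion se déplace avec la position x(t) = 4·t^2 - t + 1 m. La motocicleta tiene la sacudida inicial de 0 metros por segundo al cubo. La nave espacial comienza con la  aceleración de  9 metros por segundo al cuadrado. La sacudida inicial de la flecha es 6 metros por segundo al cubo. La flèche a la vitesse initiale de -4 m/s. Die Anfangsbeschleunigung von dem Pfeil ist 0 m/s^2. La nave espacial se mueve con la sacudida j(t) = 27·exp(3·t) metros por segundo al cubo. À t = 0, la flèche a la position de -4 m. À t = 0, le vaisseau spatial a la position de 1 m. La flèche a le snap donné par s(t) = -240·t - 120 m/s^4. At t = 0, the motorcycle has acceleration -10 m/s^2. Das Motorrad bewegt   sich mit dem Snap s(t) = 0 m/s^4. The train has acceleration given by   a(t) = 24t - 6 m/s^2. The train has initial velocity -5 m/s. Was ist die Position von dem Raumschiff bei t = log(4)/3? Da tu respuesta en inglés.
Starting from jerk j(t) = 27·exp(3·t), we take 3 integrals. Integrating jerk and using the initial condition a(0) = 9, we get a(t) = 9·exp(3·t). Integrating acceleration and using the initial condition v(0) = 3, we get v(t) = 3·exp(3·t). Taking ∫v(t)dt and applying x(0) = 1, we find x(t) = exp(3·t). Using x(t) = exp(3·t) and substituting t = log(4)/3, we find x = 4.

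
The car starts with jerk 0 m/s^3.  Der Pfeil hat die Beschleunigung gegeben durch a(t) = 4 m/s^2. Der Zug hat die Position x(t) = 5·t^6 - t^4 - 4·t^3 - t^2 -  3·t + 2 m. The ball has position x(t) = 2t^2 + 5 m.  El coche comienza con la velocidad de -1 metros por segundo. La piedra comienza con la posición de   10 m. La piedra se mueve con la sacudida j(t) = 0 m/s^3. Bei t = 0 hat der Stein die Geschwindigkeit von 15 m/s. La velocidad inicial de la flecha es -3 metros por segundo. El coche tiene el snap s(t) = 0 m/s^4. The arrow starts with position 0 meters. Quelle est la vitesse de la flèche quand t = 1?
Nous devons intégrer notre équation de l'accélération a(t) = 4 1 fois. L'intégrale de l'accélération, avec v(0) = -3, donne la vitesse: v(t) = 4·t - 3. De l'équation de la vitesse v(t) = 4·t - 3, nous substituons t = 1 pour obtenir v = 1.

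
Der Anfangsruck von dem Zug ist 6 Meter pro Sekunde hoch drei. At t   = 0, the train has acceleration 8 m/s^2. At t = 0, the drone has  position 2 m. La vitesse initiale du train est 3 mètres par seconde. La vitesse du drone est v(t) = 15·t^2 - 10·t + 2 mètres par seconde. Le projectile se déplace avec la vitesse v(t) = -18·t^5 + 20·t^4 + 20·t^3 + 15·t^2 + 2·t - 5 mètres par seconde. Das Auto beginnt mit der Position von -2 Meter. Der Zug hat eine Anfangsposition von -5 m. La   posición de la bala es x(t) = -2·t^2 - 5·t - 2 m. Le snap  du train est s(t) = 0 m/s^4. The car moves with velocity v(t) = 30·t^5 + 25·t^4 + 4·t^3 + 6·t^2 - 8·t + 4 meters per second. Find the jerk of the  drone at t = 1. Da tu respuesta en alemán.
Um dies zu lösen, müssen wir 2 Ableitungen unserer Gleichung für die Geschwindigkeit v(t) = 15·t^2 - 10·t + 2 nehmen. Mit d/dt von v(t) finden wir a(t) = 30·t - 10. Die Ableitung von der Beschleunigung ergibt den Ruck: j(t) = 30. Mit j(t) = 30 und Einsetzen von t = 1, finden wir j = 30.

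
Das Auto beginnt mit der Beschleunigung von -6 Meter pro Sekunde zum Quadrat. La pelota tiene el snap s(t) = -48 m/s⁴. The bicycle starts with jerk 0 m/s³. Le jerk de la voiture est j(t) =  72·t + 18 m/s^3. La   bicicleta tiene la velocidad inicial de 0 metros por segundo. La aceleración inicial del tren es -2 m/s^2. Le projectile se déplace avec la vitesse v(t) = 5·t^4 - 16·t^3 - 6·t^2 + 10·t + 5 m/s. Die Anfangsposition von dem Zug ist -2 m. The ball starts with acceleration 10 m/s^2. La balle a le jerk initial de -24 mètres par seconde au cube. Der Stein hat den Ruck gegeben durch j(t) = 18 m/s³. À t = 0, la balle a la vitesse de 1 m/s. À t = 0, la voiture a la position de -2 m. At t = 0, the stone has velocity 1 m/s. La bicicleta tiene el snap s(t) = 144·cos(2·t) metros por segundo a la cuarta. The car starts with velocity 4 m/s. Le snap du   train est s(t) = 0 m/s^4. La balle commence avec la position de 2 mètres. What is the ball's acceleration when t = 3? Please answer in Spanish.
Debemos encontrar la antiderivada de nuestra ecuación del snap s(t) = -48 2 veces. La integral del snap es la sacudida. Usando j(0) = -24, obtenemos j(t) = -48·t - 24. La antiderivada de la sacudida es la aceleración. Usando a(0) = 10, obtenemos a(t) = -24·t^2 - 24·t + 10. Usando a(t) = -24·t^2 - 24·t + 10 y sustituyendo t = 3, encontramos a = -278.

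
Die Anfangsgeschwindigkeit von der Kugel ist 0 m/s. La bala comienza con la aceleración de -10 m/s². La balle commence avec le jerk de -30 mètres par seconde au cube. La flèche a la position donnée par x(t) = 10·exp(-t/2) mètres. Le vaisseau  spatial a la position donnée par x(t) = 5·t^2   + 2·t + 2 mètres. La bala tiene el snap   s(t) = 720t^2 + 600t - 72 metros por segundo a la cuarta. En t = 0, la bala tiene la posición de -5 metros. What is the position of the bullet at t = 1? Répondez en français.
Nous devons intégrer notre équation du snap s(t) = 720·t^2 + 600·t - 72 4 fois. La primitive du snap, avec j(0) = -30, donne le jerk: j(t) = 240·t^3 + 300·t^2 - 72·t - 30. L'intégrale du jerk est l'accélération. En utilisant a(0) = -10, nous obtenons a(t) = 60·t^4 + 100·t^3 - 36·t^2 - 30·t - 10. L'intégrale de l'accélération est la vitesse. En utilisant v(0) = 0, nous obtenons v(t) = t·(12·t^4 + 25·t^3 - 12·t^2 - 15·t - 10). L'intégrale de la vitesse, avec x(0) = -5, donne la position: x(t) = 2·t^6 + 5·t^5 - 3·t^4 - 5·t^3 - 5·t^2 - 5. En utilisant x(t) = 2·t^6 + 5·t^5 - 3·t^4 - 5·t^3 - 5·t^2 - 5 et en substituant t = 1, nous trouvons x = -11.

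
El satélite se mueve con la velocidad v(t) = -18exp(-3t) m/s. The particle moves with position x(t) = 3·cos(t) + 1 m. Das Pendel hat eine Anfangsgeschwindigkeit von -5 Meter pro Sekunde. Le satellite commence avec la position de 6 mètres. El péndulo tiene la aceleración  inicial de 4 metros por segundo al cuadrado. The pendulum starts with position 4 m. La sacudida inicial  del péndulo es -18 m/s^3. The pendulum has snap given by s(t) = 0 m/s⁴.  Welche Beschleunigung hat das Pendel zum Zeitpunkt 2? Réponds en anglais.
To solve this, we need to take 2 integrals of our snap equation s(t) = 0. Taking ∫s(t)dt and applying j(0) = -18, we find j(t) = -18. The antiderivative of jerk is acceleration. Using a(0) = 4, we get a(t) = 4 - 18·t. We have acceleration a(t) = 4 - 18·t. Substituting t = 2: a(2) = -32.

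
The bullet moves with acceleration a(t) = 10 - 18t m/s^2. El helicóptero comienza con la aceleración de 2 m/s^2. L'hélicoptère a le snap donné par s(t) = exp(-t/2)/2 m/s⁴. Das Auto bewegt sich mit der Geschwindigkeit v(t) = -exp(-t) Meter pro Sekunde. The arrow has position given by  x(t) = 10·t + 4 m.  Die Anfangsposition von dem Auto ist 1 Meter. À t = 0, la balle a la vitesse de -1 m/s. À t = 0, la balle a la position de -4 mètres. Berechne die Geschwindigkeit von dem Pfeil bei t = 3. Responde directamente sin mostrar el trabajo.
Die Geschwindigkeit bei t = 3 ist v = 10.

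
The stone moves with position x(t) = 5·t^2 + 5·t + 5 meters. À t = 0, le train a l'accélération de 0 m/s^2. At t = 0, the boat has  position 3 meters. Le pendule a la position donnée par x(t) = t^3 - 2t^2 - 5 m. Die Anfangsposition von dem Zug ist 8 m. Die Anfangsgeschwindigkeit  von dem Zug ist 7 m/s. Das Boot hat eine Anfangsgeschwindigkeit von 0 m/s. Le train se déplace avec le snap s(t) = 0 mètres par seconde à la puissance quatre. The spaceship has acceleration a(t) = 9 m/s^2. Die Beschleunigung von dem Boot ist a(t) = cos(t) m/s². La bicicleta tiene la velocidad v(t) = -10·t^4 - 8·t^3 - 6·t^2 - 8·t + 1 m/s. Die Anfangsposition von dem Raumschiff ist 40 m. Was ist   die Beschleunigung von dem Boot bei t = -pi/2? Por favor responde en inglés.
We have acceleration a(t) = cos(t). Substituting t = -pi/2: a(-pi/2) = 0.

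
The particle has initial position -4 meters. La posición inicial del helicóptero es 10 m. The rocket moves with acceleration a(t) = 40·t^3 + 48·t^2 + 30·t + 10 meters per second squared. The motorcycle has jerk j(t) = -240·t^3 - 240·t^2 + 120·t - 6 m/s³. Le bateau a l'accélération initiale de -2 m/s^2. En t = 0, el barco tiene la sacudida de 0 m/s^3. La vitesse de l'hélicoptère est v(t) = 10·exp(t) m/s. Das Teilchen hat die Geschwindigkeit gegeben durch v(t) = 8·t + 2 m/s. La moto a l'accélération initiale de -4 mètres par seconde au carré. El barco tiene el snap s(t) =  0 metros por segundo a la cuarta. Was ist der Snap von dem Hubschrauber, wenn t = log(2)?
Ausgehend von der Geschwindigkeit v(t) = 10·exp(t), nehmen wir 3 Ableitungen. Die Ableitung von der Geschwindigkeit ergibt die Beschleunigung: a(t) = 10·exp(t). Mit d/dt von a(t) finden wir j(t) = 10·exp(t). Durch Ableiten von dem Ruck erhalten wir den Snap: s(t) = 10·exp(t). Wir haben den Snap s(t) = 10·exp(t). Durch Einsetzen von t = log(2): s(log(2)) = 20.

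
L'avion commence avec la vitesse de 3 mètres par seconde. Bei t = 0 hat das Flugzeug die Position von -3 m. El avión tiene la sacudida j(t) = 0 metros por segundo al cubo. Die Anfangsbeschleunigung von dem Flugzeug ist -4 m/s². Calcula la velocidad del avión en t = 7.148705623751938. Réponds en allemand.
Ausgehend von dem Ruck j(t) = 0, nehmen wir 2 Stammfunktionen. Das Integral von dem Ruck ist die Beschleunigung. Mit a(0) = -4 erhalten wir a(t) = -4. Durch Integration von der Beschleunigung und Verwendung der Anfangsbedingung v(0) = 3, erhalten wir v(t) = 3 - 4·t. Wir haben die Geschwindigkeit v(t) = 3 - 4·t. Durch Einsetzen von t = 7.148705623751938: v(7.148705623751938) = -25.5948224950078.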